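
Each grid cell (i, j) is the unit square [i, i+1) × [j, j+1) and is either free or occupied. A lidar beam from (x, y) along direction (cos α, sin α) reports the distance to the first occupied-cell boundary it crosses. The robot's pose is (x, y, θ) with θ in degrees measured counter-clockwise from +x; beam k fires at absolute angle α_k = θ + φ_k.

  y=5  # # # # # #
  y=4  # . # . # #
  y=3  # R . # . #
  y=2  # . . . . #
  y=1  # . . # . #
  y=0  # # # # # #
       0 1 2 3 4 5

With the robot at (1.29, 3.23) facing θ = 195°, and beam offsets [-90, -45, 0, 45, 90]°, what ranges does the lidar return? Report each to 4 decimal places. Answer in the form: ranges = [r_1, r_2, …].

ranges = [1.1205, 0.3349, 0.3002, 0.5800, 2.3087]

beam 1: φ=-90°, α=105°
  d=(-0.2588,0.9659)  start (1,3)  tX=1.1205 tY=0.7972  stride 1/|dx|=3.8637 1/|dy|=1.0353
    cross y-line → (1,4), t=0.7972
    cross x-line → (0,4), t=1.1205 (wall)
  → r_1 = 1.1205
beam 2: φ=-45°, α=150°
  d=(-0.8660,0.5000)  start (1,3)  tX=0.3349 tY=1.5400  stride 1/|dx|=1.1547 1/|dy|=2.0000
    cross x-line → (0,3), t=0.3349 (wall)
  → r_2 = 0.3349
beam 3: φ=0°, α=195°
  d=(-0.9659,-0.2588)  start (1,3)  tX=0.3002 tY=0.8887  stride 1/|dx|=1.0353 1/|dy|=3.8637
    cross x-line → (0,3), t=0.3002 (wall)
  → r_3 = 0.3002
beam 4: φ=45°, α=240°
  d=(-0.5000,-0.8660)  start (1,3)  tX=0.5800 tY=0.2656  stride 1/|dx|=2.0000 1/|dy|=1.1547
    cross y-line → (1,2), t=0.2656
    cross x-line → (0,2), t=0.5800 (wall)
  → r_4 = 0.5800
beam 5: φ=90°, α=285°
  d=(0.2588,-0.9659)  start (1,3)  tX=2.7432 tY=0.2381  stride 1/|dx|=3.8637 1/|dy|=1.0353
    cross y-line → (1,2), t=0.2381
    cross y-line → (1,1), t=1.2734
    cross y-line → (1,0), t=2.3087 (wall)
  → r_5 = 2.3087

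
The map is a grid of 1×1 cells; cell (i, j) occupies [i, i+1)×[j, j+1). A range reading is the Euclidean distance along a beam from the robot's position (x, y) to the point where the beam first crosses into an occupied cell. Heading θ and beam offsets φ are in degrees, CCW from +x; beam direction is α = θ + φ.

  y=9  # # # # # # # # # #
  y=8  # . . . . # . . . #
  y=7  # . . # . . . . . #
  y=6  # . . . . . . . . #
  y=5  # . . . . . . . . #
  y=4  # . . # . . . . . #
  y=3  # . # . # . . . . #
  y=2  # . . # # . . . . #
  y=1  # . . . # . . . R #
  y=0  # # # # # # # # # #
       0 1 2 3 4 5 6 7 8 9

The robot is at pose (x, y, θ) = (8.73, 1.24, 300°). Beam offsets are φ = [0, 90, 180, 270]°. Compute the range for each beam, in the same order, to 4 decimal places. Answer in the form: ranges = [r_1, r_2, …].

ranges = [0.2771, 0.3118, 8.9605, 0.4800]

beam 1: φ=0°, α=300°
  d=(0.5000,-0.8660)  start (8,1)  tX=0.5400 tY=0.2771  stride 1/|dx|=2.0000 1/|dy|=1.1547
    cross y-line → (8,0), t=0.2771 (wall)
  → r_1 = 0.2771
beam 2: φ=90°, α=30°
  d=(0.8660,0.5000)  start (8,1)  tX=0.3118 tY=1.5200  stride 1/|dx|=1.1547 1/|dy|=2.0000
    cross x-line → (9,1), t=0.3118 (wall)
  → r_2 = 0.3118
beam 3: φ=180°, α=120°
  d=(-0.5000,0.8660)  start (8,1)  tX=1.4600 tY=0.8776  stride 1/|dx|=2.0000 1/|dy|=1.1547
    cross y-line → (8,2), t=0.8776
    cross x-line → (7,2), t=1.4600
    cross y-line → (7,3), t=2.0323
    cross y-line → (7,4), t=3.1870
    cross x-line → (6,4), t=3.4600
    cross y-line → (6,5), t=4.3417
    cross x-line → (5,5), t=5.4600
    cross y-line → (5,6), t=5.4964
    cross y-line → (5,7), t=6.6511
    cross x-line → (4,7), t=7.4600
    cross y-line → (4,8), t=7.8058
    cross y-line → (4,9), t=8.9605 (wall)
  → r_3 = 8.9605
beam 4: φ=270°, α=210°
  d=(-0.8660,-0.5000)  start (8,1)  tX=0.8429 tY=0.4800  stride 1/|dx|=1.1547 1/|dy|=2.0000
    cross y-line → (8,0), t=0.4800 (wall)
  → r_4 = 0.4800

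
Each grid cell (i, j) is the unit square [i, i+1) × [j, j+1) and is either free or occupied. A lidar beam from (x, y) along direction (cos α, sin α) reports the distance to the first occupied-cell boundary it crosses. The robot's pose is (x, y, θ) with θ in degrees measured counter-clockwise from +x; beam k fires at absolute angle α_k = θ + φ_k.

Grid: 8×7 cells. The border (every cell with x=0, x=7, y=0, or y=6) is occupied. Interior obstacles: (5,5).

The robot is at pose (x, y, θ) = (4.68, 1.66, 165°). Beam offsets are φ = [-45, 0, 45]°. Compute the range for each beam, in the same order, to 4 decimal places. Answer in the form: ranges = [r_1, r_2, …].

ranges = [5.0114, 3.8098, 1.3200]

beam 1: φ=-45°, α=120°
  cosα=-0.5000 sinα=0.8660 | (4,1) | tMaxX 1.3600 tMaxY 0.3926 | tΔX 2.0000 tΔY 1.1547
    t=0.3926 [y] (4,2)
    t=1.3600 [x] (3,2)
    t=1.5473 [y] (3,3)
    t=2.7020 [y] (3,4)
    t=3.3600 [x] (2,4)
    t=3.8567 [y] (2,5)
    t=5.0114 [y] (2,6) — stop
  → r_1 = 5.0114
beam 2: φ=0°, α=165°
  cosα=-0.9659 sinα=0.2588 | (4,1) | tMaxX 0.7040 tMaxY 1.3137 | tΔX 1.0353 tΔY 3.8637
    t=0.7040 [x] (3,1)
    t=1.3137 [y] (3,2)
    t=1.7393 [x] (2,2)
    t=2.7745 [x] (1,2)
    t=3.8098 [x] (0,2) — stop
  → r_2 = 3.8098
beam 3: φ=45°, α=210°
  cosα=-0.8660 sinα=-0.5000 | (4,1) | tMaxX 0.7852 tMaxY 1.3200 | tΔX 1.1547 tΔY 2.0000
    t=0.7852 [x] (3,1)
    t=1.3200 [y] (3,0) — stop
  → r_3 = 1.3200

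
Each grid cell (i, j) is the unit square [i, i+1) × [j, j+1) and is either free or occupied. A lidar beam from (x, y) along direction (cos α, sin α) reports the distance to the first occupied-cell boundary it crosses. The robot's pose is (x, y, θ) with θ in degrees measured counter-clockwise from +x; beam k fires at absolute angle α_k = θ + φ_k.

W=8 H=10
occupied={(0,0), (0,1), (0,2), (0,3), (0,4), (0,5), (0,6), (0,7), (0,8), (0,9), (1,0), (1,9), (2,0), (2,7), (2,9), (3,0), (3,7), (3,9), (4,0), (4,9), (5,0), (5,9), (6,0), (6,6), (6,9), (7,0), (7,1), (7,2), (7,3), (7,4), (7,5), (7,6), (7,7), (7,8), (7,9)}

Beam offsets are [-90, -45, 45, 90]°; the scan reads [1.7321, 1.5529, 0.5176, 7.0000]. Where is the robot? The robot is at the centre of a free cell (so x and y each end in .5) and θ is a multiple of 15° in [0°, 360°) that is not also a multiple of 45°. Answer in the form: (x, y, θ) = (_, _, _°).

(x, y, θ) = (4.5, 7.5, 150°)

The pose lattice has 45·16 = 720 candidates. Test each by forward raycasting.
  (4.5, 4.5, 120°): beam 1 = 2.8868 ≠ 1.7321 ✗
  (3.5, 3.5, 345°): beam 1 = 2.5882 ≠ 1.7321 ✗
  (1.5, 1.5, 75°): beam 1 = 1.9319 ≠ 1.7321 ✗
  (6.5, 7.5, 255°): beam 1 = 5.6940 ≠ 1.7321 ✗
  (5.5, 3.5, 150°): beam 1 = 2.8868 ≠ 1.7321 ✗
  …
  (4.5, 7.5, 150°): r_1=1.7321, r_2=1.5529, r_3=0.5176, r_4=7.0000 — all match ✓
No second candidate reproduces the full scan.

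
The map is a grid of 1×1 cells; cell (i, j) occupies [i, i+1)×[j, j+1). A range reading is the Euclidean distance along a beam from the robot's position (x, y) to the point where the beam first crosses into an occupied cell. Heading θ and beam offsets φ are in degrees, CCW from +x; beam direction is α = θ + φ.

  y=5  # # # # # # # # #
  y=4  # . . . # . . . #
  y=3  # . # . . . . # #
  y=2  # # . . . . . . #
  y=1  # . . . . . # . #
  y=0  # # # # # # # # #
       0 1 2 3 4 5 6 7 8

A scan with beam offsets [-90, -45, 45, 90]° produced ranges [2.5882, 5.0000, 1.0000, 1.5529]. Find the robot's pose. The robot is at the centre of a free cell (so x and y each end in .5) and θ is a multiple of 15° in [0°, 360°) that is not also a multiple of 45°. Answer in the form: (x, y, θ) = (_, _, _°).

Candidates: 23 free-cell centres × 16 headings = 368 poses. Raycast each; keep the one whose scan matches to 4 dp.
  (1.5, 3.5, 165°): beam 1 = 1.5529 ≠ 2.5882 ✗
  (3.5, 1.5, 105°): beam 1 = 4.6587 ≠ 2.5882 ✗
  (3.5, 1.5, 330°): beam 1 = 0.5774 ≠ 2.5882 ✗
  …
  (3.5, 2.5, 75°): r_1=2.5882, r_2=5.0000, r_3=1.0000, r_4=1.5529 — all match ✓
No second candidate reproduces the full scan.

(x, y, θ) = (3.5, 2.5, 75°)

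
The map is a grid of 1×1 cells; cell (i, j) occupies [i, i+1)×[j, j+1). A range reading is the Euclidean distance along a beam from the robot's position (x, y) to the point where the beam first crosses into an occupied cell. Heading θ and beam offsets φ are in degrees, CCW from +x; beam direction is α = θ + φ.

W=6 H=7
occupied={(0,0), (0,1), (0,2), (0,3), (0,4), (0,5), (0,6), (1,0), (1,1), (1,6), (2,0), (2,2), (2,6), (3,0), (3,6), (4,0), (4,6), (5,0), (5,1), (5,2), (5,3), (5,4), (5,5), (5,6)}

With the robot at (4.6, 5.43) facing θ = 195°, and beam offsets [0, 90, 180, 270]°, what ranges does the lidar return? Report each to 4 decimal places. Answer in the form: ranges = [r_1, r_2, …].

ranges = [3.7270, 1.5455, 0.4141, 0.5901]

beam 1: φ=0°, α=195°
  dir = (cos 195°, sin 195°) = (-0.9659, -0.2588); from cell (4,5)
  next x-line at t=0.6212, next y-line at t=1.6614; Δt_x=1.0353, Δt_y=3.8637
    x: enter (3,5) at t=0.6212
    x: enter (2,5) at t=1.6564
    y: enter (2,4) at t=1.6614
    x: enter (1,4) at t=2.6917
    x: enter (0,4) at t=3.7270 ← occupied
  → r_1 = 3.7270
beam 2: φ=90°, α=285°
  dir = (cos 285°, sin 285°) = (0.2588, -0.9659); from cell (4,5)
  next x-line at t=1.5455, next y-line at t=0.4452; Δt_x=3.8637, Δt_y=1.0353
    y: enter (4,4) at t=0.4452
    y: enter (4,3) at t=1.4804
    x: enter (5,3) at t=1.5455 ← occupied
  → r_2 = 1.5455
beam 3: φ=180°, α=15°
  dir = (cos 15°, sin 15°) = (0.9659, 0.2588); from cell (4,5)
  next x-line at t=0.4141, next y-line at t=2.2023; Δt_x=1.0353, Δt_y=3.8637
    x: enter (5,5) at t=0.4141 ← occupied
  → r_3 = 0.4141
beam 4: φ=270°, α=105°
  dir = (cos 105°, sin 105°) = (-0.2588, 0.9659); from cell (4,5)
  next x-line at t=2.3182, next y-line at t=0.5901; Δt_x=3.8637, Δt_y=1.0353
    y: enter (4,6) at t=0.5901 ← occupied
  → r_4 = 0.5901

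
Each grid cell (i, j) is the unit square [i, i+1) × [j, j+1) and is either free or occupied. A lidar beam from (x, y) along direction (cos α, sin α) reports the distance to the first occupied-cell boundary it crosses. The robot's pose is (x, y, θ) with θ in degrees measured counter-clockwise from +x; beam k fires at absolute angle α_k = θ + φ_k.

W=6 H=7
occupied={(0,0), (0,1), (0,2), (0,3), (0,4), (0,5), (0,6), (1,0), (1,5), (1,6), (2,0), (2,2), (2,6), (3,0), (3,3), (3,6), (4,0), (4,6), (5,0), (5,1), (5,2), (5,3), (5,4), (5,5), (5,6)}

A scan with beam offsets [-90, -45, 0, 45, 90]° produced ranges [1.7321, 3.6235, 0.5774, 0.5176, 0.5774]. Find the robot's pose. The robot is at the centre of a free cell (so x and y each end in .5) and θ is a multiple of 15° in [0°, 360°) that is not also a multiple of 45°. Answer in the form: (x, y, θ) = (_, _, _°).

(x, y, θ) = (1.5, 4.5, 60°)

Candidates: 17 free-cell centres × 16 headings = 272 poses. Raycast each; keep the one whose scan matches to 4 dp.
  (3.5, 4.5, 330°): beam 1 = 0.5774 ≠ 1.7321 ✗
  (4.5, 3.5, 75°): beam 1 = 0.5176 ≠ 1.7321 ✗
  (1.5, 2.5, 60°): beam 1 = 0.5774 ≠ 1.7321 ✗
  (2.5, 3.5, 15°): beam 1 = 0.5176 ≠ 1.7321 ✗
  …
  (1.5, 4.5, 60°): r_1=1.7321, r_2=3.6235, r_3=0.5774, r_4=0.5176, r_5=0.5774 — all match ✓
Only this pose fits every beam.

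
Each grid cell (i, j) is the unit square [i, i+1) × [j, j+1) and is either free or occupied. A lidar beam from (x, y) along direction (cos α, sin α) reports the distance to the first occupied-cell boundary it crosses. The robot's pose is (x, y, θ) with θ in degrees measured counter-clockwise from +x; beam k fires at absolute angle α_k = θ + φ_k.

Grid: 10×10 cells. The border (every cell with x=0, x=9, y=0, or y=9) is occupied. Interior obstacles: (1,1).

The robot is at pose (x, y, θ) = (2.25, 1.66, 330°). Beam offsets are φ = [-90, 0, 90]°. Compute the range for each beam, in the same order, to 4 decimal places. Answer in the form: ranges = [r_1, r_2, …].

ranges = [0.5000, 1.3200, 8.4755]

beam 1: φ=-90°, α=240°
  cosα=-0.5000 sinα=-0.8660 | (2,1) | tMaxX 0.5000 tMaxY 0.7621 | tΔX 2.0000 tΔY 1.1547
    t=0.5000 [x] (1,1) — stop
  → r_1 = 0.5000
beam 2: φ=0°, α=330°
  cosα=0.8660 sinα=-0.5000 | (2,1) | tMaxX 0.8660 tMaxY 1.3200 | tΔX 1.1547 tΔY 2.0000
    t=0.8660 [x] (3,1)
    t=1.3200 [y] (3,0) — stop
  → r_2 = 1.3200
beam 3: φ=90°, α=60°
  cosα=0.5000 sinα=0.8660 | (2,1) | tMaxX 1.5000 tMaxY 0.3926 | tΔX 2.0000 tΔY 1.1547
    t=0.3926 [y] (2,2)
    t=1.5000 [x] (3,2)
    t=1.5473 [y] (3,3)
    t=2.7020 [y] (3,4)
    t=3.5000 [x] (4,4)
    t=3.8567 [y] (4,5)
    t=5.0114 [y] (4,6)
    t=5.5000 [x] (5,6)
    t=6.1661 [y] (5,7)
    t=7.3208 [y] (5,8)
    t=7.5000 [x] (6,8)
    t=8.4755 [y] (6,9) — stop
  → r_3 = 8.4755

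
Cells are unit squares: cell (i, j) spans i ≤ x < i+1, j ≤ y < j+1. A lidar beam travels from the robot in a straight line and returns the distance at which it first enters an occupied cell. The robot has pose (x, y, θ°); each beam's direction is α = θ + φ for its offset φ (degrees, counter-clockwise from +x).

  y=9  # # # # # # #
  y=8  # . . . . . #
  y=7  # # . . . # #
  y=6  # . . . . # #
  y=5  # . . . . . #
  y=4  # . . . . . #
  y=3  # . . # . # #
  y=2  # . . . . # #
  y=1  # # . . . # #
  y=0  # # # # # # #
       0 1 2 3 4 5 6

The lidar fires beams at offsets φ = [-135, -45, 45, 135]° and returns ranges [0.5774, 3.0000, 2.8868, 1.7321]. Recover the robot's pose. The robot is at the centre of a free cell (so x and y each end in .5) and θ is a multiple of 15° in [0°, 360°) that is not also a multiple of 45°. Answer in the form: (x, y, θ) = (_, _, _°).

The pose lattice has 32·16 = 512 candidates. Test each by forward raycasting.
  (3.5, 5.5, 120°): beam 1 = 2.5882 ≠ 0.5774 ✗
  (1.5, 2.5, 285°): beam 2 = 0.5774 ≠ 3.0000 ✗
  (1.5, 3.5, 120°): beam 1 = 1.5529 ≠ 0.5774 ✗
  (3.5, 6.5, 150°): beam 1 = 1.5529 ≠ 0.5774 ✗
  …
  (2.5, 7.5, 285°): r_1=0.5774, r_2=3.0000, r_3=2.8868, r_4=1.7321 — all match ✓
Unique over the lattice → pose = (2.5, 7.5, 285°).

(x, y, θ) = (2.5, 7.5, 285°)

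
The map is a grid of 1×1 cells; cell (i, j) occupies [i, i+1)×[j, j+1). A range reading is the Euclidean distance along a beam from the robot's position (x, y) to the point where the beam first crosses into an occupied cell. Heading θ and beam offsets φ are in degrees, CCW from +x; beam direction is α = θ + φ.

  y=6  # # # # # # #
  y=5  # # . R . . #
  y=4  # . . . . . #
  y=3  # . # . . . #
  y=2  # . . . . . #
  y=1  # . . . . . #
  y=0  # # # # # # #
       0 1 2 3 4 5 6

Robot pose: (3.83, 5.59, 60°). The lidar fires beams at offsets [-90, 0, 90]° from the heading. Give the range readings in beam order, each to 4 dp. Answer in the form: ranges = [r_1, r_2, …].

beam 1: φ=-90°, α=330°
  cosα=0.8660 sinα=-0.5000 | (3,5) | tMaxX 0.1963 tMaxY 1.1800 | tΔX 1.1547 tΔY 2.0000
    t=0.1963 [x] (4,5)
    t=1.1800 [y] (4,4)
    t=1.3510 [x] (5,4)
    t=2.5057 [x] (6,4) — stop
  → r_1 = 2.5057
beam 2: φ=0°, α=60°
  cosα=0.5000 sinα=0.8660 | (3,5) | tMaxX 0.3400 tMaxY 0.4734 | tΔX 2.0000 tΔY 1.1547
    t=0.3400 [x] (4,5)
    t=0.4734 [y] (4,6) — stop
  → r_2 = 0.4734
beam 3: φ=90°, α=150°
  cosα=-0.8660 sinα=0.5000 | (3,5) | tMaxX 0.9584 tMaxY 0.8200 | tΔX 1.1547 tΔY 2.0000
    t=0.8200 [y] (3,6) — stop
  → r_3 = 0.8200

ranges = [2.5057, 0.4734, 0.8200]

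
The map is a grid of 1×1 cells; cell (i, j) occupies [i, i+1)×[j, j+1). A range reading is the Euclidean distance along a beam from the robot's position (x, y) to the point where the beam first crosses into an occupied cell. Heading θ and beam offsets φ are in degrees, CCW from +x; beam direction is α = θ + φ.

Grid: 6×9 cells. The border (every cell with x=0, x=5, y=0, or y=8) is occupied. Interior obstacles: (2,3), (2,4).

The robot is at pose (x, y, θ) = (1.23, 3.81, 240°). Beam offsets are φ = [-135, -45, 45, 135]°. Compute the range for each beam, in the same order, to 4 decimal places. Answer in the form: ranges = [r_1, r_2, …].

ranges = [0.8887, 0.2381, 2.9091, 0.7972]

beam 1: φ=-135°, α=105°
  cosα=-0.2588 sinα=0.9659 | (1,3) | tMaxX 0.8887 tMaxY 0.1967 | tΔX 3.8637 tΔY 1.0353
    t=0.1967 [y] (1,4)
    t=0.8887 [x] (0,4) — stop
  → r_1 = 0.8887
beam 2: φ=-45°, α=195°
  cosα=-0.9659 sinα=-0.2588 | (1,3) | tMaxX 0.2381 tMaxY 3.1296 | tΔX 1.0353 tΔY 3.8637
    t=0.2381 [x] (0,3) — stop
  → r_2 = 0.2381
beam 3: φ=45°, α=285°
  cosα=0.2588 sinα=-0.9659 | (1,3) | tMaxX 2.9751 tMaxY 0.8386 | tΔX 3.8637 tΔY 1.0353
    t=0.8386 [y] (1,2)
    t=1.8738 [y] (1,1)
    t=2.9091 [y] (1,0) — stop
  → r_3 = 2.9091
beam 4: φ=135°, α=15°
  cosα=0.9659 sinα=0.2588 | (1,3) | tMaxX 0.7972 tMaxY 0.7341 | tΔX 1.0353 tΔY 3.8637
    t=0.7341 [y] (1,4)
    t=0.7972 [x] (2,4) — stop
  → r_4 = 0.7972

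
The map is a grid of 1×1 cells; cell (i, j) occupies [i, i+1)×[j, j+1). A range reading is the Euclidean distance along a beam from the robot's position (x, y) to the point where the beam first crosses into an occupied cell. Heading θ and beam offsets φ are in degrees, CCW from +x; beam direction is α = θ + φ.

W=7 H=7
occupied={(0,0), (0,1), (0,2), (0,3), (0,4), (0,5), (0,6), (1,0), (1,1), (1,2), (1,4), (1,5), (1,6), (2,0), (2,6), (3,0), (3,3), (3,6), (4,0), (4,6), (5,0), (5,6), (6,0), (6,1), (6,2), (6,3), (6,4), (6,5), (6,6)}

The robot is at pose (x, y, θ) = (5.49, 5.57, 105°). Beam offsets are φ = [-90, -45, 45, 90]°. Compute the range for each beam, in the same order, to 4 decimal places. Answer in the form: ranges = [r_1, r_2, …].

beam 1: φ=-90°, α=15°
  dir = (cos 15°, sin 15°) = (0.9659, 0.2588); from cell (5,5)
  next x-line at t=0.5280, next y-line at t=1.6614; Δt_x=1.0353, Δt_y=3.8637
    x: enter (6,5) at t=0.5280 ← occupied
  → r_1 = 0.5280
beam 2: φ=-45°, α=60°
  dir = (cos 60°, sin 60°) = (0.5000, 0.8660); from cell (5,5)
  next x-line at t=1.0200, next y-line at t=0.4965; Δt_x=2.0000, Δt_y=1.1547
    y: enter (5,6) at t=0.4965 ← occupied
  → r_2 = 0.4965
beam 3: φ=45°, α=150°
  dir = (cos 150°, sin 150°) = (-0.8660, 0.5000); from cell (5,5)
  next x-line at t=0.5658, next y-line at t=0.8600; Δt_x=1.1547, Δt_y=2.0000
    x: enter (4,5) at t=0.5658
    y: enter (4,6) at t=0.8600 ← occupied
  → r_3 = 0.8600
beam 4: φ=90°, α=195°
  dir = (cos 195°, sin 195°) = (-0.9659, -0.2588); from cell (5,5)
  next x-line at t=0.5073, next y-line at t=2.2023; Δt_x=1.0353, Δt_y=3.8637
    x: enter (4,5) at t=0.5073
    x: enter (3,5) at t=1.5426
    y: enter (3,4) at t=2.2023
    x: enter (2,4) at t=2.5778
    x: enter (1,4) at t=3.6131 ← occupied
  → r_4 = 3.6131

ranges = [0.5280, 0.4965, 0.8600, 3.6131]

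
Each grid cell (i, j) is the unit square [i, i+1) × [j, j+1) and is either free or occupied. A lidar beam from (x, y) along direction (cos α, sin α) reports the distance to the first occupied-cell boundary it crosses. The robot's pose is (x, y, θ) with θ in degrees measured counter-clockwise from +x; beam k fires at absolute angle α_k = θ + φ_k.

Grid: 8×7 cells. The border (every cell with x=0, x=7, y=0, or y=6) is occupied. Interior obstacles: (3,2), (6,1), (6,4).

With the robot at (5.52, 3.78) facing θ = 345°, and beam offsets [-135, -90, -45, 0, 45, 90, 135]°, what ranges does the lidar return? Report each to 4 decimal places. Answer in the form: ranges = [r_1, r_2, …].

ranges = [1.7551, 2.8781, 2.0554, 1.5322, 0.5543, 2.2983, 2.5634]

beam 1: φ=-135°, α=210°
  dir = (cos 210°, sin 210°) = (-0.8660, -0.5000); from cell (5,3)
  next x-line at t=0.6004, next y-line at t=1.5600; Δt_x=1.1547, Δt_y=2.0000
    x: enter (4,3) at t=0.6004
    y: enter (4,2) at t=1.5600
    x: enter (3,2) at t=1.7551 ← occupied
  → r_1 = 1.7551
beam 2: φ=-90°, α=255°
  dir = (cos 255°, sin 255°) = (-0.2588, -0.9659); from cell (5,3)
  next x-line at t=2.0091, next y-line at t=0.8075; Δt_x=3.8637, Δt_y=1.0353
    y: enter (5,2) at t=0.8075
    y: enter (5,1) at t=1.8428
    x: enter (4,1) at t=2.0091
    y: enter (4,0) at t=2.8781 ← occupied
  → r_2 = 2.8781
beam 3: φ=-45°, α=300°
  dir = (cos 300°, sin 300°) = (0.5000, -0.8660); from cell (5,3)
  next x-line at t=0.9600, next y-line at t=0.9007; Δt_x=2.0000, Δt_y=1.1547
    y: enter (5,2) at t=0.9007
    x: enter (6,2) at t=0.9600
    y: enter (6,1) at t=2.0554 ← occupied
  → r_3 = 2.0554
beam 4: φ=0°, α=345°
  dir = (cos 345°, sin 345°) = (0.9659, -0.2588); from cell (5,3)
  next x-line at t=0.4969, next y-line at t=3.0137; Δt_x=1.0353, Δt_y=3.8637
    x: enter (6,3) at t=0.4969
    x: enter (7,3) at t=1.5322 ← occupied
  → r_4 = 1.5322
beam 5: φ=45°, α=30°
  dir = (cos 30°, sin 30°) = (0.8660, 0.5000); from cell (5,3)
  next x-line at t=0.5543, next y-line at t=0.4400; Δt_x=1.1547, Δt_y=2.0000
    y: enter (5,4) at t=0.4400
    x: enter (6,4) at t=0.5543 ← occupied
  → r_5 = 0.5543
beam 6: φ=90°, α=75°
  dir = (cos 75°, sin 75°) = (0.2588, 0.9659); from cell (5,3)
  next x-line at t=1.8546, next y-line at t=0.2278; Δt_x=3.8637, Δt_y=1.0353
    y: enter (5,4) at t=0.2278
    y: enter (5,5) at t=1.2630
    x: enter (6,5) at t=1.8546
    y: enter (6,6) at t=2.2983 ← occupied
  → r_6 = 2.2983
beam 7: φ=135°, α=120°
  dir = (cos 120°, sin 120°) = (-0.5000, 0.8660); from cell (5,3)
  next x-line at t=1.0400, next y-line at t=0.2540; Δt_x=2.0000, Δt_y=1.1547
    y: enter (5,4) at t=0.2540
    x: enter (4,4) at t=1.0400
    y: enter (4,5) at t=1.4087
    y: enter (4,6) at t=2.5634 ← occupied
  → r_7 = 2.5634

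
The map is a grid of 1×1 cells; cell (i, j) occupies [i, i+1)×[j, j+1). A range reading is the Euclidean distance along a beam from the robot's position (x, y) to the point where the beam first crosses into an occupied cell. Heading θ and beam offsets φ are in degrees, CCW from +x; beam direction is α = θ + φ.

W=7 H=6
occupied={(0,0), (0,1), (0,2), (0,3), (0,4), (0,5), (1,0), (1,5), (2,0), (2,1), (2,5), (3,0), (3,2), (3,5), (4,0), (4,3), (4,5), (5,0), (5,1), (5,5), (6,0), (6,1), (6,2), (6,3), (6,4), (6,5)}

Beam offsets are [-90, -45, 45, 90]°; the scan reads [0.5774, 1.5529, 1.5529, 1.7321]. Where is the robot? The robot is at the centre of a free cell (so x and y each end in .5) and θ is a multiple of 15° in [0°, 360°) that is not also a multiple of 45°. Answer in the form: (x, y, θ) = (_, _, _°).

The pose lattice has 16·16 = 256 candidates. Test each by forward raycasting.
  (4.5, 4.5, 255°): beam 1 = 1.9319 ≠ 0.5774 ✗
  (3.5, 1.5, 150°): beam 2 = 0.5176 ≠ 1.5529 ✗
  (1.5, 3.5, 240°): beam 2 = 0.5176 ≠ 1.5529 ✗
  (2.5, 2.5, 120°): beam 2 = 2.5882 ≠ 1.5529 ✗
  …
  (4.5, 2.5, 300°): r_1=0.5774, r_2=1.5529, r_3=1.5529, r_4=1.7321 — all match ✓
Unique over the lattice → pose = (4.5, 2.5, 300°).

(x, y, θ) = (4.5, 2.5, 300°)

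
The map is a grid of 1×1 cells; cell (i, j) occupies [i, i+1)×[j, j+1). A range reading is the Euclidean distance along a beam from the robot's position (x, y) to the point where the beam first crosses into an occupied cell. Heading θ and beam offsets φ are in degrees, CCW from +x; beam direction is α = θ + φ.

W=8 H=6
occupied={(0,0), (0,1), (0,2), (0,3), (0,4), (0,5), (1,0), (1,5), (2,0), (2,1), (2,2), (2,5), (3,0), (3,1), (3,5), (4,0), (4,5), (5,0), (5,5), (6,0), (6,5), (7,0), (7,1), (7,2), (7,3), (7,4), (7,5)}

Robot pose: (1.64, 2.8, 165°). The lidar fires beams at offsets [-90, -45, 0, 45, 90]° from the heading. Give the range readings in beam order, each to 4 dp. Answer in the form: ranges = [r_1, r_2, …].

beam 1: φ=-90°, α=75°
  direction (0.2588, 0.9659); cell (1,2); t to first gridline: x 1.3909, y 0.2071 (then +3.8637 / +1.0353)
    (1,3) via y @ 0.2071
    (1,4) via y @ 1.2423
    (2,4) via x @ 1.3909
    (2,5) via y @ 2.2776  # hit
  → r_1 = 2.2776
beam 2: φ=-45°, α=120°
  direction (-0.5000, 0.8660); cell (1,2); t to first gridline: x 1.2800, y 0.2309 (then +2.0000 / +1.1547)
    (1,3) via y @ 0.2309
    (0,3) via x @ 1.2800  # hit
  → r_2 = 1.2800
beam 3: φ=0°, α=165°
  direction (-0.9659, 0.2588); cell (1,2); t to first gridline: x 0.6626, y 0.7727 (then +1.0353 / +3.8637)
    (0,2) via x @ 0.6626  # hit
  → r_3 = 0.6626
beam 4: φ=45°, α=210°
  direction (-0.8660, -0.5000); cell (1,2); t to first gridline: x 0.7390, y 1.6000 (then +1.1547 / +2.0000)
    (0,2) via x @ 0.7390  # hit
  → r_4 = 0.7390
beam 5: φ=90°, α=255°
  direction (-0.2588, -0.9659); cell (1,2); t to first gridline: x 2.4728, y 0.8282 (then +3.8637 / +1.0353)
    (1,1) via y @ 0.8282
    (1,0) via y @ 1.8635  # hit
  → r_5 = 1.8635

ranges = [2.2776, 1.2800, 0.6626, 0.7390, 1.8635]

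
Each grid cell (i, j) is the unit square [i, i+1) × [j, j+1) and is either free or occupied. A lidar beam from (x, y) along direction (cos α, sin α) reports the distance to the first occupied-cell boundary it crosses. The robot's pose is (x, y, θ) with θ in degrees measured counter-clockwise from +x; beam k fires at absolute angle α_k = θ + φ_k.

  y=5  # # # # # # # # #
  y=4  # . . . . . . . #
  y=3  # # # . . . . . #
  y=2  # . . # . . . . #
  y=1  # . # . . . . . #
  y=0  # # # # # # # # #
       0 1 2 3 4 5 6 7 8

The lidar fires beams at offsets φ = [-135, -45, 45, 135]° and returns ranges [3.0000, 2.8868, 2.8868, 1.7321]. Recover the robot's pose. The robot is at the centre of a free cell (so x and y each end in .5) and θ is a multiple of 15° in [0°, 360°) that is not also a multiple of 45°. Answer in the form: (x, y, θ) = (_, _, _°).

(x, y, θ) = (5.5, 3.5, 285°)

The pose lattice has 24·16 = 384 candidates. Test each by forward raycasting.
  (1.5, 1.5, 15°): beam 1 = 0.5774 ≠ 3.0000 ✗
  (4.5, 1.5, 285°): beam 1 = 1.0000 ≠ 3.0000 ✗
  (2.5, 4.5, 345°): beam 1 = 1.0000 ≠ 3.0000 ✗
  (7.5, 4.5, 285°): beam 1 = 1.0000 ≠ 3.0000 ✗
  …
  (5.5, 3.5, 285°): r_1=3.0000, r_2=2.8868, r_3=2.8868, r_4=1.7321 — all match ✓
No second candidate reproduces the full scan.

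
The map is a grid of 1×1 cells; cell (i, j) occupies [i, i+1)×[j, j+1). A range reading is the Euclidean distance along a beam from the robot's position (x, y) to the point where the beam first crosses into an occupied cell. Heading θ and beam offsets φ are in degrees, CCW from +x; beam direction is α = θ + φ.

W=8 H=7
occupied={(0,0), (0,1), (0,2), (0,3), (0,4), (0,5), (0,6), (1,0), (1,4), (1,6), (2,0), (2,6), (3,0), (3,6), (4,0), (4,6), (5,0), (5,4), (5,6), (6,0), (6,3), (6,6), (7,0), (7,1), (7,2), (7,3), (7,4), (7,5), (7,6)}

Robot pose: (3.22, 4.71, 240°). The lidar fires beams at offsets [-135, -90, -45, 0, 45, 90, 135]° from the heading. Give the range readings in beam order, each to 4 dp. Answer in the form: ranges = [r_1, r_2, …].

ranges = [1.3355, 2.5634, 1.2630, 4.2839, 3.8409, 3.2101, 3.9133]

beam 1: φ=-135°, α=105°
  dir = (cos 105°, sin 105°) = (-0.2588, 0.9659); from cell (3,4)
  next x-line at t=0.8500, next y-line at t=0.3002; Δt_x=3.8637, Δt_y=1.0353
    y: enter (3,5) at t=0.3002
    x: enter (2,5) at t=0.8500
    y: enter (2,6) at t=1.3355 ← occupied
  → r_1 = 1.3355
beam 2: φ=-90°, α=150°
  dir = (cos 150°, sin 150°) = (-0.8660, 0.5000); from cell (3,4)
  next x-line at t=0.2540, next y-line at t=0.5800; Δt_x=1.1547, Δt_y=2.0000
    x: enter (2,4) at t=0.2540
    y: enter (2,5) at t=0.5800
    x: enter (1,5) at t=1.4087
    x: enter (0,5) at t=2.5634 ← occupied
  → r_2 = 2.5634
beam 3: φ=-45°, α=195°
  dir = (cos 195°, sin 195°) = (-0.9659, -0.2588); from cell (3,4)
  next x-line at t=0.2278, next y-line at t=2.7432; Δt_x=1.0353, Δt_y=3.8637
    x: enter (2,4) at t=0.2278
    x: enter (1,4) at t=1.2630 ← occupied
  → r_3 = 1.2630
beam 4: φ=0°, α=240°
  dir = (cos 240°, sin 240°) = (-0.5000, -0.8660); from cell (3,4)
  next x-line at t=0.4400, next y-line at t=0.8198; Δt_x=2.0000, Δt_y=1.1547
    x: enter (2,4) at t=0.4400
    y: enter (2,3) at t=0.8198
    y: enter (2,2) at t=1.9745
    x: enter (1,2) at t=2.4400
    y: enter (1,1) at t=3.1292
    y: enter (1,0) at t=4.2839 ← occupied
  → r_4 = 4.2839
beam 5: φ=45°, α=285°
  dir = (cos 285°, sin 285°) = (0.2588, -0.9659); from cell (3,4)
  next x-line at t=3.0137, next y-line at t=0.7350; Δt_x=3.8637, Δt_y=1.0353
    y: enter (3,3) at t=0.7350
    y: enter (3,2) at t=1.7703
    y: enter (3,1) at t=2.8056
    x: enter (4,1) at t=3.0137
    y: enter (4,0) at t=3.8409 ← occupied
  → r_5 = 3.8409
beam 6: φ=90°, α=330°
  dir = (cos 330°, sin 330°) = (0.8660, -0.5000); from cell (3,4)
  next x-line at t=0.9007, next y-line at t=1.4200; Δt_x=1.1547, Δt_y=2.0000
    x: enter (4,4) at t=0.9007
    y: enter (4,3) at t=1.4200
    x: enter (5,3) at t=2.0554
    x: enter (6,3) at t=3.2101 ← occupied
  → r_6 = 3.2101
beam 7: φ=135°, α=15°
  dir = (cos 15°, sin 15°) = (0.9659, 0.2588); from cell (3,4)
  next x-line at t=0.8075, next y-line at t=1.1205; Δt_x=1.0353, Δt_y=3.8637
    x: enter (4,4) at t=0.8075
    y: enter (4,5) at t=1.1205
    x: enter (5,5) at t=1.8428
    x: enter (6,5) at t=2.8781
    x: enter (7,5) at t=3.9133 ← occupied
  → r_7 = 3.9133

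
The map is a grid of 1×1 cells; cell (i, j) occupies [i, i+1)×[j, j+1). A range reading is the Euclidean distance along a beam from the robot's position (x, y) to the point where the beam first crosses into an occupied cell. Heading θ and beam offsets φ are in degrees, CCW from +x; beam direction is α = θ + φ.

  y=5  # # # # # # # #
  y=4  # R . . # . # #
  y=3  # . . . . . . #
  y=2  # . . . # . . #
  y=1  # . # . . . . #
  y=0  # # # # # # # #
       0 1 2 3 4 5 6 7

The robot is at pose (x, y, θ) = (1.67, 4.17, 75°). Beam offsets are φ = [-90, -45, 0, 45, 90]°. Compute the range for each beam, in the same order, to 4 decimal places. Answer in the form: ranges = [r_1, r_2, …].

ranges = [5.5180, 1.6600, 0.8593, 0.9584, 0.6936]

beam 1: φ=-90°, α=345°
  cosα=0.9659 sinα=-0.2588 | (1,4) | tMaxX 0.3416 tMaxY 0.6568 | tΔX 1.0353 tΔY 3.8637
    t=0.3416 [x] (2,4)
    t=0.6568 [y] (2,3)
    t=1.3769 [x] (3,3)
    t=2.4122 [x] (4,3)
    t=3.4475 [x] (5,3)
    t=4.4827 [x] (6,3)
    t=4.5205 [y] (6,2)
    t=5.5180 [x] (7,2) — stop
  → r_1 = 5.5180
beam 2: φ=-45°, α=30°
  cosα=0.8660 sinα=0.5000 | (1,4) | tMaxX 0.3811 tMaxY 1.6600 | tΔX 1.1547 tΔY 2.0000
    t=0.3811 [x] (2,4)
    t=1.5358 [x] (3,4)
    t=1.6600 [y] (3,5) — stop
  → r_2 = 1.6600
beam 3: φ=0°, α=75°
  cosα=0.2588 sinα=0.9659 | (1,4) | tMaxX 1.2750 tMaxY 0.8593 | tΔX 3.8637 tΔY 1.0353
    t=0.8593 [y] (1,5) — stop
  → r_3 = 0.8593
beam 4: φ=45°, α=120°
  cosα=-0.5000 sinα=0.8660 | (1,4) | tMaxX 1.3400 tMaxY 0.9584 | tΔX 2.0000 tΔY 1.1547
    t=0.9584 [y] (1,5) — stop
  → r_4 = 0.9584
beam 5: φ=90°, α=165°
  cosα=-0.9659 sinα=0.2588 | (1,4) | tMaxX 0.6936 tMaxY 3.2069 | tΔX 1.0353 tΔY 3.8637
    t=0.6936 [x] (0,4) — stop
  → r_5 = 0.6936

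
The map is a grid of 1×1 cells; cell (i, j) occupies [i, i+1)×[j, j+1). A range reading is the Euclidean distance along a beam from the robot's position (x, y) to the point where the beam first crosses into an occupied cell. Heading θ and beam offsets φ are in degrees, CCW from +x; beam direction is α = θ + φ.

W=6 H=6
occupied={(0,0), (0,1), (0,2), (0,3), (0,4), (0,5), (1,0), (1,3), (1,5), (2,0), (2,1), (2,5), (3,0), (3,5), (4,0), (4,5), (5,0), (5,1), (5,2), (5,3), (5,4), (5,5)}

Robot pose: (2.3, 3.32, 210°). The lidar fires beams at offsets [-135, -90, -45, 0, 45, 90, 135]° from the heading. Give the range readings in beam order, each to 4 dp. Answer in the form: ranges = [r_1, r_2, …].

beam 1: φ=-135°, α=75°
  cosα=0.2588 sinα=0.9659 | (2,3) | tMaxX 2.7046 tMaxY 0.7040 | tΔX 3.8637 tΔY 1.0353
    t=0.7040 [y] (2,4)
    t=1.7393 [y] (2,5) — stop
  → r_1 = 1.7393
beam 2: φ=-90°, α=120°
  cosα=-0.5000 sinα=0.8660 | (2,3) | tMaxX 0.6000 tMaxY 0.7852 | tΔX 2.0000 tΔY 1.1547
    t=0.6000 [x] (1,3) — stop
  → r_2 = 0.6000
beam 3: φ=-45°, α=165°
  cosα=-0.9659 sinα=0.2588 | (2,3) | tMaxX 0.3106 tMaxY 2.6273 | tΔX 1.0353 tΔY 3.8637
    t=0.3106 [x] (1,3) — stop
  → r_3 = 0.3106
beam 4: φ=0°, α=210°
  cosα=-0.8660 sinα=-0.5000 | (2,3) | tMaxX 0.3464 tMaxY 0.6400 | tΔX 1.1547 tΔY 2.0000
    t=0.3464 [x] (1,3) — stop
  → r_4 = 0.3464
beam 5: φ=45°, α=255°
  cosα=-0.2588 sinα=-0.9659 | (2,3) | tMaxX 1.1591 tMaxY 0.3313 | tΔX 3.8637 tΔY 1.0353
    t=0.3313 [y] (2,2)
    t=1.1591 [x] (1,2)
    t=1.3666 [y] (1,1)
    t=2.4018 [y] (1,0) — stop
  → r_5 = 2.4018
beam 6: φ=90°, α=300°
  cosα=0.5000 sinα=-0.8660 | (2,3) | tMaxX 1.4000 tMaxY 0.3695 | tΔX 2.0000 tΔY 1.1547
    t=0.3695 [y] (2,2)
    t=1.4000 [x] (3,2)
    t=1.5242 [y] (3,1)
    t=2.6789 [y] (3,0) — stop
  → r_6 = 2.6789
beam 7: φ=135°, α=345°
  cosα=0.9659 sinα=-0.2588 | (2,3) | tMaxX 0.7247 tMaxY 1.2364 | tΔX 1.0353 tΔY 3.8637
    t=0.7247 [x] (3,3)
    t=1.2364 [y] (3,2)
    t=1.7600 [x] (4,2)
    t=2.7952 [x] (5,2) — stop
  → r_7 = 2.7952

ranges = [1.7393, 0.6000, 0.3106, 0.3464, 2.4018, 2.6789, 2.7952]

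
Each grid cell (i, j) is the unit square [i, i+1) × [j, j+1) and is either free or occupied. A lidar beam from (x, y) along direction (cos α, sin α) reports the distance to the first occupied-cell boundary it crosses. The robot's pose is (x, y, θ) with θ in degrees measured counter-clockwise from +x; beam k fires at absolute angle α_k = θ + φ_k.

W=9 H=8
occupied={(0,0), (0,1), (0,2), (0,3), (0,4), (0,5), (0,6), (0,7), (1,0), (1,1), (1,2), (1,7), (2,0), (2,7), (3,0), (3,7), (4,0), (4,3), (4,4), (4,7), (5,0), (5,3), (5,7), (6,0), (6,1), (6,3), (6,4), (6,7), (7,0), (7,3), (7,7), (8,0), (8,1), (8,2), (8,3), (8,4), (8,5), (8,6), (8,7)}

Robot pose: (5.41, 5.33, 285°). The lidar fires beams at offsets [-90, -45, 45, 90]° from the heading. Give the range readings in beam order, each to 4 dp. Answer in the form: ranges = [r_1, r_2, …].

ranges = [1.2750, 0.8200, 0.6813, 2.6814]

beam 1: φ=-90°, α=195°
  direction (-0.9659, -0.2588); cell (5,5); t to first gridline: x 0.4245, y 1.2750 (then +1.0353 / +3.8637)
    (4,5) via x @ 0.4245
    (4,4) via y @ 1.2750  # hit
  → r_1 = 1.2750
beam 2: φ=-45°, α=240°
  direction (-0.5000, -0.8660); cell (5,5); t to first gridline: x 0.8200, y 0.3811 (then +2.0000 / +1.1547)
    (5,4) via y @ 0.3811
    (4,4) via x @ 0.8200  # hit
  → r_2 = 0.8200
beam 3: φ=45°, α=330°
  direction (0.8660, -0.5000); cell (5,5); t to first gridline: x 0.6813, y 0.6600 (then +1.1547 / +2.0000)
    (5,4) via y @ 0.6600
    (6,4) via x @ 0.6813  # hit
  → r_3 = 0.6813
beam 4: φ=90°, α=15°
  direction (0.9659, 0.2588); cell (5,5); t to first gridline: x 0.6108, y 2.5887 (then +1.0353 / +3.8637)
    (6,5) via x @ 0.6108
    (7,5) via x @ 1.6461
    (7,6) via y @ 2.5887
    (8,6) via x @ 2.6814  # hit
  → r_4 = 2.6814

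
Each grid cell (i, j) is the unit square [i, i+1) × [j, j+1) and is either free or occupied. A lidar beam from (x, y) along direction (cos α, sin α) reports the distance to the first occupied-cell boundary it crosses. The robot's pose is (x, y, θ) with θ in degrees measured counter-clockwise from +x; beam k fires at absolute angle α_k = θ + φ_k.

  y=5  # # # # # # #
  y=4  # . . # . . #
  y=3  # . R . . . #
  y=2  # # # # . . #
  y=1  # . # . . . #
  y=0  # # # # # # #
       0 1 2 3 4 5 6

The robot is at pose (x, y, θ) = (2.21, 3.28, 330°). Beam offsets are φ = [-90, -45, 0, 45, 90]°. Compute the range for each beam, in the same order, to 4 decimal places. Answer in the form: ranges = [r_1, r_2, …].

beam 1: φ=-90°, α=240°
  direction (-0.5000, -0.8660); cell (2,3); t to first gridline: x 0.4200, y 0.3233 (then +2.0000 / +1.1547)
    (2,2) via y @ 0.3233  # hit
  → r_1 = 0.3233
beam 2: φ=-45°, α=285°
  direction (0.2588, -0.9659); cell (2,3); t to first gridline: x 3.0523, y 0.2899 (then +3.8637 / +1.0353)
    (2,2) via y @ 0.2899  # hit
  → r_2 = 0.2899
beam 3: φ=0°, α=330°
  direction (0.8660, -0.5000); cell (2,3); t to first gridline: x 0.9122, y 0.5600 (then +1.1547 / +2.0000)
    (2,2) via y @ 0.5600  # hit
  → r_3 = 0.5600
beam 4: φ=45°, α=15°
  direction (0.9659, 0.2588); cell (2,3); t to first gridline: x 0.8179, y 2.7819 (then +1.0353 / +3.8637)
    (3,3) via x @ 0.8179
    (4,3) via x @ 1.8531
    (4,4) via y @ 2.7819
    (5,4) via x @ 2.8884
    (6,4) via x @ 3.9237  # hit
  → r_4 = 3.9237
beam 5: φ=90°, α=60°
  direction (0.5000, 0.8660); cell (2,3); t to first gridline: x 1.5800, y 0.8314 (then +2.0000 / +1.1547)
    (2,4) via y @ 0.8314
    (3,4) via x @ 1.5800  # hit
  → r_5 = 1.5800

ranges = [0.3233, 0.2899, 0.5600, 3.9237, 1.5800]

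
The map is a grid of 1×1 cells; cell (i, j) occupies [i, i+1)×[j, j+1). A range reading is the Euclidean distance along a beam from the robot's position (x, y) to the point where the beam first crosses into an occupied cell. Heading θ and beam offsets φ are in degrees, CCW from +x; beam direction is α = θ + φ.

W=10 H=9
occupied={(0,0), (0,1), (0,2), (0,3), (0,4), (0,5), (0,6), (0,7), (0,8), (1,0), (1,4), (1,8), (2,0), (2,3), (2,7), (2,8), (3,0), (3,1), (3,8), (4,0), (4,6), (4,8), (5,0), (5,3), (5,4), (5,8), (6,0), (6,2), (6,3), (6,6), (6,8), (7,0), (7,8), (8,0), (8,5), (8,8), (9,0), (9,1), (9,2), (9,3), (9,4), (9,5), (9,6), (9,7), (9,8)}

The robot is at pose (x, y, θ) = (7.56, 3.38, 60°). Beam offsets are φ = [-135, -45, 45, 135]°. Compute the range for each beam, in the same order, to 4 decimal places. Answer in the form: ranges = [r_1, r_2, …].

beam 1: φ=-135°, α=285°
  direction (0.2588, -0.9659); cell (7,3); t to first gridline: x 1.7000, y 0.3934 (then +3.8637 / +1.0353)
    (7,2) via y @ 0.3934
    (7,1) via y @ 1.4287
    (8,1) via x @ 1.7000
    (8,0) via y @ 2.4640  # hit
  → r_1 = 2.4640
beam 2: φ=-45°, α=15°
  direction (0.9659, 0.2588); cell (7,3); t to first gridline: x 0.4555, y 2.3955 (then +1.0353 / +3.8637)
    (8,3) via x @ 0.4555
    (9,3) via x @ 1.4908  # hit
  → r_2 = 1.4908
beam 3: φ=45°, α=105°
  direction (-0.2588, 0.9659); cell (7,3); t to first gridline: x 2.1637, y 0.6419 (then +3.8637 / +1.0353)
    (7,4) via y @ 0.6419
    (7,5) via y @ 1.6771
    (6,5) via x @ 2.1637
    (6,6) via y @ 2.7124  # hit
  → r_3 = 2.7124
beam 4: φ=135°, α=195°
  direction (-0.9659, -0.2588); cell (7,3); t to first gridline: x 0.5798, y 1.4682 (then +1.0353 / +3.8637)
    (6,3) via x @ 0.5798  # hit
  → r_4 = 0.5798

ranges = [2.4640, 1.4908, 2.7124, 0.5798]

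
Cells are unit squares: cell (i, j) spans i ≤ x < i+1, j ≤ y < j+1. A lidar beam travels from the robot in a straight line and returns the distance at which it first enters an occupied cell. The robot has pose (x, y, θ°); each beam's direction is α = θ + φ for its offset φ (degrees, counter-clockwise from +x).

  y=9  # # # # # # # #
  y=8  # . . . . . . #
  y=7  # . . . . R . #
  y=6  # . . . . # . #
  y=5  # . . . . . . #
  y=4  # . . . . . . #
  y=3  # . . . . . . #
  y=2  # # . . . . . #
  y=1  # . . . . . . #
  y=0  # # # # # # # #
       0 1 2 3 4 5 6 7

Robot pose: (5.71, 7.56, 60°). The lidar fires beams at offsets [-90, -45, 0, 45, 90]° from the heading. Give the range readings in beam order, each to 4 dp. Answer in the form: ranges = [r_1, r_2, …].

beam 1: φ=-90°, α=330°
  d=(0.8660,-0.5000)  start (5,7)  tX=0.3349 tY=1.1200  stride 1/|dx|=1.1547 1/|dy|=2.0000
    cross x-line → (6,7), t=0.3349
    cross y-line → (6,6), t=1.1200
    cross x-line → (7,6), t=1.4896 (wall)
  → r_1 = 1.4896
beam 2: φ=-45°, α=15°
  d=(0.9659,0.2588)  start (5,7)  tX=0.3002 tY=1.7000  stride 1/|dx|=1.0353 1/|dy|=3.8637
    cross x-line → (6,7), t=0.3002
    cross x-line → (7,7), t=1.3355 (wall)
  → r_2 = 1.3355
beam 3: φ=0°, α=60°
  d=(0.5000,0.8660)  start (5,7)  tX=0.5800 tY=0.5081  stride 1/|dx|=2.0000 1/|dy|=1.1547
    cross y-line → (5,8), t=0.5081
    cross x-line → (6,8), t=0.5800
    cross y-line → (6,9), t=1.6628 (wall)
  → r_3 = 1.6628
beam 4: φ=45°, α=105°
  d=(-0.2588,0.9659)  start (5,7)  tX=2.7432 tY=0.4555  stride 1/|dx|=3.8637 1/|dy|=1.0353
    cross y-line → (5,8), t=0.4555
    cross y-line → (5,9), t=1.4908 (wall)
  → r_4 = 1.4908
beam 5: φ=90°, α=150°
  d=(-0.8660,0.5000)  start (5,7)  tX=0.8198 tY=0.8800  stride 1/|dx|=1.1547 1/|dy|=2.0000
    cross x-line → (4,7), t=0.8198
    cross y-line → (4,8), t=0.8800
    cross x-line → (3,8), t=1.9745
    cross y-line → (3,9), t=2.8800 (wall)
  → r_5 = 2.8800

ranges = [1.4896, 1.3355, 1.6628, 1.4908, 2.8800]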